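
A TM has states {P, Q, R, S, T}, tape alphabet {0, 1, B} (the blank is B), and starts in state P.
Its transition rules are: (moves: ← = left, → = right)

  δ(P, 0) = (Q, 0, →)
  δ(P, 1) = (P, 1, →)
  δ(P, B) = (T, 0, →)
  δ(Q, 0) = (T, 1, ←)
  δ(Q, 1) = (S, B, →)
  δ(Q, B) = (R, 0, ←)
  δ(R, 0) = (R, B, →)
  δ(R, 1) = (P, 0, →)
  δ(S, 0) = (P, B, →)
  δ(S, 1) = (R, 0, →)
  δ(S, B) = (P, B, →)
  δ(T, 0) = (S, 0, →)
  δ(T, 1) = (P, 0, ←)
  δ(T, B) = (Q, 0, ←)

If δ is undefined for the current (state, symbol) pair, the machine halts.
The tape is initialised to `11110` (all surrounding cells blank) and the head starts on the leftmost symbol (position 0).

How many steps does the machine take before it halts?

state=P head=0 tape=[1]1110BB   (P,1)→(P,1,→)
state=P head=1 tape=1[1]110BB   (P,1)→(P,1,→)
state=P head=2 tape=11[1]10BB   (P,1)→(P,1,→)
state=P head=3 tape=111[1]0BB   (P,1)→(P,1,→)
state=P head=4 tape=1111[0]BB   (P,0)→(Q,0,→)
state=Q head=5 tape=11110[B]B   (Q,B)→(R,0,←)
state=R head=4 tape=1111[0]0B   (R,0)→(R,B,→)
state=R head=5 tape=1111B[0]B   (R,0)→(R,B,→)
state=R head=6 tape=1111BB[B]
M halts after 8 transitions.

8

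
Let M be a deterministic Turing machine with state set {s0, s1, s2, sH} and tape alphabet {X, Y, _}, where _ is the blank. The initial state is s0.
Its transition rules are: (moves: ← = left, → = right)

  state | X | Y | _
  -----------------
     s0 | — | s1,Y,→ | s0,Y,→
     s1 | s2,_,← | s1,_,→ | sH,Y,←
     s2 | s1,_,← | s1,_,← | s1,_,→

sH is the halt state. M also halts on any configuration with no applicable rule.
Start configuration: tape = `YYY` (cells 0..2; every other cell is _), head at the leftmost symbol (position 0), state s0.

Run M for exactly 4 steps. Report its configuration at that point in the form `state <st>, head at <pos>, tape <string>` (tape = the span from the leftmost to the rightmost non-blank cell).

state sH, head at 2, tape Y__Y

s0 | [Y]YY_   read Y → write Y, move →, go to s1
s1 | Y[Y]Y_   read Y → write _, move →, go to s1
s1 | Y_[Y]_   read Y → write _, move →, go to s1
s1 | Y__[_]   read _ → write Y, move ←, go to sH
sH | Y_[_]Y
After 4 steps: state sH, head at 2, tape Y__Y.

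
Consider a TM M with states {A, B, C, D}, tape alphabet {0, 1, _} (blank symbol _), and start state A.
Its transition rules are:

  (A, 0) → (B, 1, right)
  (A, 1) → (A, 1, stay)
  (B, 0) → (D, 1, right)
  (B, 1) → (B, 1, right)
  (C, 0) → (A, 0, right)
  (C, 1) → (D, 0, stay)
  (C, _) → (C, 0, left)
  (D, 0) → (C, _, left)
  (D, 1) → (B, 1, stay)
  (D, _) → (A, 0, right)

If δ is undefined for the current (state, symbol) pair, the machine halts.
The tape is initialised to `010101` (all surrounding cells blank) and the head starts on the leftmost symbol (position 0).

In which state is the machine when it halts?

B

A | [0]10101_   read 0 → write 1, move right, go to B
B | 1[1]0101_   read 1 → write 1, move right, go to B
B | 11[0]101_   read 0 → write 1, move right, go to D
D | 111[1]01_   read 1 → write 1, move stay, go to B
B | 111[1]01_   read 1 → write 1, move right, go to B
B | 1111[0]1_   read 0 → write 1, move right, go to D
D | 11111[1]_   read 1 → write 1, move stay, go to B
B | 11111[1]_   read 1 → write 1, move right, go to B
B | 111111[_]
No transition is defined for (B, _); M halts in state B.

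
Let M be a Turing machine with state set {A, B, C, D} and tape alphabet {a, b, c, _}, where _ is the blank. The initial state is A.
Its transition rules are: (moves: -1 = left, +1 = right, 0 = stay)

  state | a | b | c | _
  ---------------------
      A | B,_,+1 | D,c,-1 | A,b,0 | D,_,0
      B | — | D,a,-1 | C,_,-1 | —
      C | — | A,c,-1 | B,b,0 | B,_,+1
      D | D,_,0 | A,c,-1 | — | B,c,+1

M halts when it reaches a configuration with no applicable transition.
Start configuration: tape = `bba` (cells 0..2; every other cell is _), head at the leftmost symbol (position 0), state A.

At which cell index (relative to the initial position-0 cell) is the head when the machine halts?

state=A head=0 tape=__[b]ba   (A,b)→(D,c,-1)
state=D head=-1 tape=_[_]cba   (D,_)→(B,c,+1)
state=B head=0 tape=_c[c]ba   (B,c)→(C,_,-1)
state=C head=-1 tape=_[c]_ba   (C,c)→(B,b,0)
state=B head=-1 tape=_[b]_ba   (B,b)→(D,a,-1)
state=D head=-2 tape=[_]a_ba   (D,_)→(B,c,+1)
state=B head=-1 tape=c[a]_ba
At halt the head is at cell -1.

-1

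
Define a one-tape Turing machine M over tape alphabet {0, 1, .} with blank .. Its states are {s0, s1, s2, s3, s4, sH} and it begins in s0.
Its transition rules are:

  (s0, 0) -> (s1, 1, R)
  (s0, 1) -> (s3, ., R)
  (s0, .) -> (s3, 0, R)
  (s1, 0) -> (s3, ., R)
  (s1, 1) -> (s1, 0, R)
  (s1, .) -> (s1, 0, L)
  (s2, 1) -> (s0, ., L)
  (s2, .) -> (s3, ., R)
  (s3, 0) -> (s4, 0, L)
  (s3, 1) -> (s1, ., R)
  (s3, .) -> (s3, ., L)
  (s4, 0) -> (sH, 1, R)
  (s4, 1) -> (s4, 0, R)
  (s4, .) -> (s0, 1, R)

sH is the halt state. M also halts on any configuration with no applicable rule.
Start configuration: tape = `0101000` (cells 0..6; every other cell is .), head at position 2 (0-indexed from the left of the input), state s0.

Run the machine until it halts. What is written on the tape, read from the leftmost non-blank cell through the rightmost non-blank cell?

0110001

s0 | 01[0]1000..   read 0 → write 1, move R, go to s1
s1 | 011[1]000..   read 1 → write 0, move R, go to s1
s1 | 0110[0]00..   read 0 → write ., move R, go to s3
s3 | 0110.[0]0..   read 0 → write 0, move L, go to s4
s4 | 0110[.]00..   read . → write 1, move R, go to s0
s0 | 01101[0]0..   read 0 → write 1, move R, go to s1
s1 | 011011[0]..   read 0 → write ., move R, go to s3
s3 | 011011.[.].   read . → write ., move L, go to s3
s3 | 011011[.]..   read . → write ., move L, go to s3
s3 | 01101[1]...   read 1 → write ., move R, go to s1
s1 | 01101.[.]..   read . → write 0, move L, go to s1
s1 | 01101[.]0..   read . → write 0, move L, go to s1
s1 | 0110[1]00..   read 1 → write 0, move R, go to s1
s1 | 01100[0]0..   read 0 → write ., move R, go to s3
s3 | 01100.[0]..   read 0 → write 0, move L, go to s4
s4 | 01100[.]0..   read . → write 1, move R, go to s0
s0 | 011001[0]..   read 0 → write 1, move R, go to s1
s1 | 0110011[.].   read . → write 0, move L, go to s1
s1 | 011001[1]0.   read 1 → write 0, move R, go to s1
s1 | 0110010[0].   read 0 → write ., move R, go to s3
s3 | 0110010.[.]   read . → write ., move L, go to s3
s3 | 0110010[.].   read . → write ., move L, go to s3
s3 | 011001[0]..   read 0 → write 0, move L, go to s4
s4 | 01100[1]0..   read 1 → write 0, move R, go to s4
s4 | 011000[0]..   read 0 → write 1, move R, go to sH
sH | 0110001[.].
The non-blank tape span at halt is 0110001.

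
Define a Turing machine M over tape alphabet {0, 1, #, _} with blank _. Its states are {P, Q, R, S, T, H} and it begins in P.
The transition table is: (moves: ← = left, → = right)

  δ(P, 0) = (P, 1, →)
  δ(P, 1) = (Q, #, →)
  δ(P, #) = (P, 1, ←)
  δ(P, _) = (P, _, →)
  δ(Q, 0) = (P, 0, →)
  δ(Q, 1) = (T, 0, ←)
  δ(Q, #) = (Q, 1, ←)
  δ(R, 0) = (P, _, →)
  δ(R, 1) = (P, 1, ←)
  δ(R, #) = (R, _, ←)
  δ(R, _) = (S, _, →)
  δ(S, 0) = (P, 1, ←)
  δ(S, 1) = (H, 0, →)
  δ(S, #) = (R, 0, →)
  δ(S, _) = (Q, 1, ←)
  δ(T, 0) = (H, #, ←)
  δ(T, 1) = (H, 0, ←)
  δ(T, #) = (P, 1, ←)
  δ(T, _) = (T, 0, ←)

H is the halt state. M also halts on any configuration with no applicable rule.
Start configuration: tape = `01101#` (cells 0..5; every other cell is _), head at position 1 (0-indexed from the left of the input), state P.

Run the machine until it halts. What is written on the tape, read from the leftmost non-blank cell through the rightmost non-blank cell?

1##011

P | 0[1]101#   read 1 → write #, move →, go to Q
Q | 0#[1]01#   read 1 → write 0, move ←, go to T
T | 0[#]001#   read # → write 1, move ←, go to P
P | [0]1001#   read 0 → write 1, move →, go to P
P | 1[1]001#   read 1 → write #, move →, go to Q
Q | 1#[0]01#   read 0 → write 0, move →, go to P
P | 1#0[0]1#   read 0 → write 1, move →, go to P
P | 1#01[1]#   read 1 → write #, move →, go to Q
Q | 1#01#[#]   read # → write 1, move ←, go to Q
Q | 1#01[#]1   read # → write 1, move ←, go to Q
Q | 1#0[1]11   read 1 → write 0, move ←, go to T
T | 1#[0]011   read 0 → write #, move ←, go to H
H | 1[#]#011
The non-blank tape span at halt is 1##011.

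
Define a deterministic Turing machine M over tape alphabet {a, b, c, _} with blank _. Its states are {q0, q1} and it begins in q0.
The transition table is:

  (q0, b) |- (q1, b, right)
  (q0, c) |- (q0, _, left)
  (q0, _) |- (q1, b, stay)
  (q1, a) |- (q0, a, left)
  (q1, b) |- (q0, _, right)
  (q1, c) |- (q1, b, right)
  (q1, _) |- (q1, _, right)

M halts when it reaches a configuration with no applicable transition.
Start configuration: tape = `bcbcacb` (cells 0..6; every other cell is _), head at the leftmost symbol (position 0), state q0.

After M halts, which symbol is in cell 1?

q0 | [b]cbcacb   read b → write b, move right, go to q1
q1 | b[c]bcacb   read c → write b, move right, go to q1
q1 | bb[b]cacb   read b → write _, move right, go to q0
q0 | bb_[c]acb   read c → write _, move left, go to q0
q0 | bb[_]_acb   read _ → write b, move stay, go to q1
q1 | bb[b]_acb   read b → write _, move right, go to q0
q0 | bb_[_]acb   read _ → write b, move stay, go to q1
q1 | bb_[b]acb   read b → write _, move right, go to q0
q0 | bb__[a]cb
Cell 1 holds b when M halts.

b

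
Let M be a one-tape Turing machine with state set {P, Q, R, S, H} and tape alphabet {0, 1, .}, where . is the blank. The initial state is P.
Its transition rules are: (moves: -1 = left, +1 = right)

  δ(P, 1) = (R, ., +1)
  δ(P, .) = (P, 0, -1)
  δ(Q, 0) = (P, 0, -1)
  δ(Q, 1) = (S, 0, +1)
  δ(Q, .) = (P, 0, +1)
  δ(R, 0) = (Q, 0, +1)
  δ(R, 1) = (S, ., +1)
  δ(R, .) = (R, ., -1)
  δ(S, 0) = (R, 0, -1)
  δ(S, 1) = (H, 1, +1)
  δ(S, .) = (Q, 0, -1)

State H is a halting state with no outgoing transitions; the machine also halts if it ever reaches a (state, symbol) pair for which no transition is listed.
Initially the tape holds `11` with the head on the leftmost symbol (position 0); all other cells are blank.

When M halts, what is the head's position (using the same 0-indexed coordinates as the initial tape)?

P | [1]1.   read 1 → write ., move +1, go to R
R | .[1].   read 1 → write ., move +1, go to S
S | ..[.]   read . → write 0, move -1, go to Q
Q | .[.]0   read . → write 0, move +1, go to P
P | .0[0]
At halt the head is at cell 2.

2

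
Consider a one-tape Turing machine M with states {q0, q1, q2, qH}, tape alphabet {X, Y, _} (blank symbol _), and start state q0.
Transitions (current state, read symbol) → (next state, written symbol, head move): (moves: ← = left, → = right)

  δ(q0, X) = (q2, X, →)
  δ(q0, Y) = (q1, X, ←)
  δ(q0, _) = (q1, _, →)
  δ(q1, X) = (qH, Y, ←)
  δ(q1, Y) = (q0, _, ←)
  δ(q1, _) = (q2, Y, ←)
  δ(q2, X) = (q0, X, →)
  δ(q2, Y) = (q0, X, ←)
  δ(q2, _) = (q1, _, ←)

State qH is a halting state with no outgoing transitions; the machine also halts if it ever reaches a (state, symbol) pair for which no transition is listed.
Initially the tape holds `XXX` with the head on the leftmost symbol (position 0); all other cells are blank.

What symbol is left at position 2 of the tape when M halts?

Y

q0 | [X]XX_   read X → write X, move →, go to q2
q2 | X[X]X_   read X → write X, move →, go to q0
q0 | XX[X]_   read X → write X, move →, go to q2
q2 | XXX[_]   read _ → write _, move ←, go to q1
q1 | XX[X]_   read X → write Y, move ←, go to qH
qH | X[X]Y_
Cell 2 holds Y when M halts.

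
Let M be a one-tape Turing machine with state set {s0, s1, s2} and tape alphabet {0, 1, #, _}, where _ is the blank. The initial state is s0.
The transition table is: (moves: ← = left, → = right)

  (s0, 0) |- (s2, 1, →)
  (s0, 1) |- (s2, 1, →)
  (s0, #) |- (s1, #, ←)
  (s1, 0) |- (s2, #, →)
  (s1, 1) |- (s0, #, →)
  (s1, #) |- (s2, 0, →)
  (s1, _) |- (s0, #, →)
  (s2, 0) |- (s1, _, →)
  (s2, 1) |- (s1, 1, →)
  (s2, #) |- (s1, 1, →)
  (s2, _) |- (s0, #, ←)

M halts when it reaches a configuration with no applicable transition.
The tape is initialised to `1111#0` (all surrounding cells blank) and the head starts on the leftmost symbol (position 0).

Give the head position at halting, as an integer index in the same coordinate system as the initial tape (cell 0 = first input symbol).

9

s0 | [1]111#0____   read 1 → write 1, move →, go to s2
s2 | 1[1]11#0____   read 1 → write 1, move →, go to s1
s1 | 11[1]1#0____   read 1 → write #, move →, go to s0
s0 | 11#[1]#0____   read 1 → write 1, move →, go to s2
s2 | 11#1[#]0____   read # → write 1, move →, go to s1
s1 | 11#11[0]____   read 0 → write #, move →, go to s2
s2 | 11#11#[_]___   read _ → write #, move ←, go to s0
s0 | 11#11[#]#___   read # → write #, move ←, go to s1
s1 | 11#1[1]##___   read 1 → write #, move →, go to s0
s0 | 11#1#[#]#___   read # → write #, move ←, go to s1
s1 | 11#1[#]##___   read # → write 0, move →, go to s2
s2 | 11#10[#]#___   read # → write 1, move →, go to s1
s1 | 11#101[#]___   read # → write 0, move →, go to s2
s2 | 11#1010[_]__   read _ → write #, move ←, go to s0
s0 | 11#101[0]#__   read 0 → write 1, move →, go to s2
s2 | 11#1011[#]__   read # → write 1, move →, go to s1
s1 | 11#10111[_]_   read _ → write #, move →, go to s0
s0 | 11#10111#[_]
At halt the head is at cell 9.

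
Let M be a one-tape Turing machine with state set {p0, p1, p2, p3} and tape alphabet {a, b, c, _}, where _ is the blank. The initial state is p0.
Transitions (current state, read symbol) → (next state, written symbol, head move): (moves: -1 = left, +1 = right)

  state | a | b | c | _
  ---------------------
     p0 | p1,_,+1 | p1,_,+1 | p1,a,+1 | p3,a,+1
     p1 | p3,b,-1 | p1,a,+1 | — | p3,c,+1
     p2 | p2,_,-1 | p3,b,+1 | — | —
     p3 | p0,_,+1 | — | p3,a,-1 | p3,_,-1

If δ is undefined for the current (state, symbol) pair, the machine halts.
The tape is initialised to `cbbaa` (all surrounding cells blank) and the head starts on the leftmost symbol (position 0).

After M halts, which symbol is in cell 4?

b

p0 | [c]bbaa   read c → write a, move +1, go to p1
p1 | a[b]baa   read b → write a, move +1, go to p1
p1 | aa[b]aa   read b → write a, move +1, go to p1
p1 | aaa[a]a   read a → write b, move -1, go to p3
p3 | aa[a]ba   read a → write _, move +1, go to p0
p0 | aa_[b]a   read b → write _, move +1, go to p1
p1 | aa__[a]   read a → write b, move -1, go to p3
p3 | aa_[_]b   read _ → write _, move -1, go to p3
p3 | aa[_]_b   read _ → write _, move -1, go to p3
p3 | a[a]__b   read a → write _, move +1, go to p0
p0 | a_[_]_b   read _ → write a, move +1, go to p3
p3 | a_a[_]b   read _ → write _, move -1, go to p3
p3 | a_[a]_b   read a → write _, move +1, go to p0
p0 | a__[_]b   read _ → write a, move +1, go to p3
p3 | a__a[b]
Cell 4 holds b when M halts.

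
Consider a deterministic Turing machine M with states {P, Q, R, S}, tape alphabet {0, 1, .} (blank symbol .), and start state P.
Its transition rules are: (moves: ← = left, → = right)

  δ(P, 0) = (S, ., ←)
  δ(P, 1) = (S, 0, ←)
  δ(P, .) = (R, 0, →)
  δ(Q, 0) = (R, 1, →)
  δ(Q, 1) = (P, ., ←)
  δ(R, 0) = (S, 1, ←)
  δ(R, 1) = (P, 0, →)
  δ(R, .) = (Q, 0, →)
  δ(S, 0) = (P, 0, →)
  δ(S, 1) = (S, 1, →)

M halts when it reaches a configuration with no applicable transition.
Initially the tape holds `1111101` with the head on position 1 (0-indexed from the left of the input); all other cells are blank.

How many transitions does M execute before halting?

state=P head=1 tape=1[1]11101...   (P,1)→(S,0,←)
state=S head=0 tape=[1]011101...   (S,1)→(S,1,→)
state=S head=1 tape=1[0]11101...   (S,0)→(P,0,→)
state=P head=2 tape=10[1]1101...   (P,1)→(S,0,←)
state=S head=1 tape=1[0]01101...   (S,0)→(P,0,→)
state=P head=2 tape=10[0]1101...   (P,0)→(S,.,←)
state=S head=1 tape=1[0].1101...   (S,0)→(P,0,→)
state=P head=2 tape=10[.]1101...   (P,.)→(R,0,→)
state=R head=3 tape=100[1]101...   (R,1)→(P,0,→)
state=P head=4 tape=1000[1]01...   (P,1)→(S,0,←)
state=S head=3 tape=100[0]001...   (S,0)→(P,0,→)
state=P head=4 tape=1000[0]01...   (P,0)→(S,.,←)
state=S head=3 tape=100[0].01...   (S,0)→(P,0,→)
state=P head=4 tape=1000[.]01...   (P,.)→(R,0,→)
state=R head=5 tape=10000[0]1...   (R,0)→(S,1,←)
state=S head=4 tape=1000[0]11...   (S,0)→(P,0,→)
state=P head=5 tape=10000[1]1...   (P,1)→(S,0,←)
state=S head=4 tape=1000[0]01...   (S,0)→(P,0,→)
state=P head=5 tape=10000[0]1...   (P,0)→(S,.,←)
state=S head=4 tape=1000[0].1...   (S,0)→(P,0,→)
state=P head=5 tape=10000[.]1...   (P,.)→(R,0,→)
state=R head=6 tape=100000[1]...   (R,1)→(P,0,→)
state=P head=7 tape=1000000[.]..   (P,.)→(R,0,→)
state=R head=8 tape=10000000[.].   (R,.)→(Q,0,→)
state=Q head=9 tape=100000000[.]
M halts after 24 transitions.

24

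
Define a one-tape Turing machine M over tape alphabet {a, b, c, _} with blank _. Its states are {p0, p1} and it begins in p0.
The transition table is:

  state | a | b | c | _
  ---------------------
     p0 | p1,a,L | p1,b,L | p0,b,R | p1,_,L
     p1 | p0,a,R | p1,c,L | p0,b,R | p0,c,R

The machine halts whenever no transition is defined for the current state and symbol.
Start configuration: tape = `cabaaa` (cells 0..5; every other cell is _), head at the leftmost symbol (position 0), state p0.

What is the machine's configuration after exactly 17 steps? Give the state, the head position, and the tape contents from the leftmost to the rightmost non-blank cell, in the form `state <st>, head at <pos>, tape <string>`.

state p1, head at -1, tape cbcabaaa

state=p0 head=0 tape=__[c]abaaa   (p0,c)→(p0,b,R)
state=p0 head=1 tape=__b[a]baaa   (p0,a)→(p1,a,L)
state=p1 head=0 tape=__[b]abaaa   (p1,b)→(p1,c,L)
state=p1 head=-1 tape=_[_]cabaaa   (p1,_)→(p0,c,R)
state=p0 head=0 tape=_c[c]abaaa   (p0,c)→(p0,b,R)
state=p0 head=1 tape=_cb[a]baaa   (p0,a)→(p1,a,L)
state=p1 head=0 tape=_c[b]abaaa   (p1,b)→(p1,c,L)
state=p1 head=-1 tape=_[c]cabaaa   (p1,c)→(p0,b,R)
state=p0 head=0 tape=_b[c]abaaa   (p0,c)→(p0,b,R)
state=p0 head=1 tape=_bb[a]baaa   (p0,a)→(p1,a,L)
state=p1 head=0 tape=_b[b]abaaa   (p1,b)→(p1,c,L)
state=p1 head=-1 tape=_[b]cabaaa   (p1,b)→(p1,c,L)
state=p1 head=-2 tape=[_]ccabaaa   (p1,_)→(p0,c,R)
state=p0 head=-1 tape=c[c]cabaaa   (p0,c)→(p0,b,R)
state=p0 head=0 tape=cb[c]abaaa   (p0,c)→(p0,b,R)
state=p0 head=1 tape=cbb[a]baaa   (p0,a)→(p1,a,L)
state=p1 head=0 tape=cb[b]abaaa   (p1,b)→(p1,c,L)
state=p1 head=-1 tape=c[b]cabaaa
After 17 steps: state p1, head at -1, tape cbcabaaa.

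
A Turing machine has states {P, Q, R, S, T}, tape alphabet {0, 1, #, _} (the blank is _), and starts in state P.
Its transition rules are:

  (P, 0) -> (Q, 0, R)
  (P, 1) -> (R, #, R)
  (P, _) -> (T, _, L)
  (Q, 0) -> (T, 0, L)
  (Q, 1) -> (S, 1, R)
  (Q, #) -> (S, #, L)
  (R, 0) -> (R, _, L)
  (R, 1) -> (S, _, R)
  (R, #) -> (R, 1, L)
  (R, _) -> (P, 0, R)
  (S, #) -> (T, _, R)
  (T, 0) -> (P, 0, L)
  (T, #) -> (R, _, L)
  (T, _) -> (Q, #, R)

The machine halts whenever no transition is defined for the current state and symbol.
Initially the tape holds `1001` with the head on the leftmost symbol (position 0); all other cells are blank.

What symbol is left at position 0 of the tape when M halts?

#

P | _[1]001_   read 1 → write #, move R, go to R
R | _#[0]01_   read 0 → write _, move L, go to R
R | _[#]_01_   read # → write 1, move L, go to R
R | [_]1_01_   read _ → write 0, move R, go to P
P | 0[1]_01_   read 1 → write #, move R, go to R
R | 0#[_]01_   read _ → write 0, move R, go to P
P | 0#0[0]1_   read 0 → write 0, move R, go to Q
Q | 0#00[1]_   read 1 → write 1, move R, go to S
S | 0#001[_]
Cell 0 holds # when M halts.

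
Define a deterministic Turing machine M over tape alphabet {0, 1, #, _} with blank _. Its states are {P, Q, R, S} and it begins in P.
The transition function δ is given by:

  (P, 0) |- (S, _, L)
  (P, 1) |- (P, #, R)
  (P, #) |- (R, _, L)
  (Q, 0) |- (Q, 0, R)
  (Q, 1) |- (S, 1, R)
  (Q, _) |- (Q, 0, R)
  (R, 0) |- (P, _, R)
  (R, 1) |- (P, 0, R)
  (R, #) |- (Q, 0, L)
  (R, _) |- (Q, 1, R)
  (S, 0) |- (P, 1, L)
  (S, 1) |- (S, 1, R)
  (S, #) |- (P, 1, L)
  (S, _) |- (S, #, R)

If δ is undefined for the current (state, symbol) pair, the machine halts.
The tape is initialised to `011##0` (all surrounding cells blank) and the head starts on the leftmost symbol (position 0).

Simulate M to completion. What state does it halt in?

Q

P | _[0]11##0   read 0 → write _, move L, go to S
S | [_]_11##0   read _ → write #, move R, go to S
S | #[_]11##0   read _ → write #, move R, go to S
S | ##[1]1##0   read 1 → write 1, move R, go to S
S | ##1[1]##0   read 1 → write 1, move R, go to S
S | ##11[#]#0   read # → write 1, move L, go to P
P | ##1[1]1#0   read 1 → write #, move R, go to P
P | ##1#[1]#0   read 1 → write #, move R, go to P
P | ##1##[#]0   read # → write _, move L, go to R
R | ##1#[#]_0   read # → write 0, move L, go to Q
Q | ##1[#]0_0
No transition is defined for (Q, #); M halts in state Q.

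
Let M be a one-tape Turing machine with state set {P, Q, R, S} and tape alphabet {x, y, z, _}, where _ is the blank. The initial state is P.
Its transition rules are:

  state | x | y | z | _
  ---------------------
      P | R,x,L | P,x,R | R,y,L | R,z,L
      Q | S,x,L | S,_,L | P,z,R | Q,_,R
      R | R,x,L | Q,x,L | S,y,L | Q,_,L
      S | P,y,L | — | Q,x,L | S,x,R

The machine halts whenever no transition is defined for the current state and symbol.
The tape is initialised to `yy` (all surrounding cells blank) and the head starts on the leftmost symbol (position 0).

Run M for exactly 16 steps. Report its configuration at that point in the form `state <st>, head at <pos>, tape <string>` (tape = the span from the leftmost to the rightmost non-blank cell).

P | ___[y]y_   read y → write x, move R, go to P
P | ___x[y]_   read y → write x, move R, go to P
P | ___xx[_]   read _ → write z, move L, go to R
R | ___x[x]z   read x → write x, move L, go to R
R | ___[x]xz   read x → write x, move L, go to R
R | __[_]xxz   read _ → write _, move L, go to Q
Q | _[_]_xxz   read _ → write _, move R, go to Q
Q | __[_]xxz   read _ → write _, move R, go to Q
Q | ___[x]xz   read x → write x, move L, go to S
S | __[_]xxz   read _ → write x, move R, go to S
S | __x[x]xz   read x → write y, move L, go to P
P | __[x]yxz   read x → write x, move L, go to R
R | _[_]xyxz   read _ → write _, move L, go to Q
Q | [_]_xyxz   read _ → write _, move R, go to Q
Q | _[_]xyxz   read _ → write _, move R, go to Q
Q | __[x]yxz   read x → write x, move L, go to S
S | _[_]xyxz
After 16 steps: state S, head at -2, tape xyxz.

state S, head at -2, tape xyxz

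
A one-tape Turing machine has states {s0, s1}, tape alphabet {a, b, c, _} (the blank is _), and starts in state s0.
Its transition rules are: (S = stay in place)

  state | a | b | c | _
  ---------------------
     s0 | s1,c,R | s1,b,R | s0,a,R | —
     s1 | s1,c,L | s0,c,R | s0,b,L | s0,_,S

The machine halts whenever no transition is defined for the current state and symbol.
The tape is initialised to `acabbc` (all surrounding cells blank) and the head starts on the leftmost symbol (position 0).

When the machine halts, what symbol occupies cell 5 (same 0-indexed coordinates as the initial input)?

state=s0 head=0 tape=[a]cabbc_   (s0,a)→(s1,c,R)
state=s1 head=1 tape=c[c]abbc_   (s1,c)→(s0,b,L)
state=s0 head=0 tape=[c]babbc_   (s0,c)→(s0,a,R)
state=s0 head=1 tape=a[b]abbc_   (s0,b)→(s1,b,R)
state=s1 head=2 tape=ab[a]bbc_   (s1,a)→(s1,c,L)
state=s1 head=1 tape=a[b]cbbc_   (s1,b)→(s0,c,R)
state=s0 head=2 tape=ac[c]bbc_   (s0,c)→(s0,a,R)
state=s0 head=3 tape=aca[b]bc_   (s0,b)→(s1,b,R)
state=s1 head=4 tape=acab[b]c_   (s1,b)→(s0,c,R)
state=s0 head=5 tape=acabc[c]_   (s0,c)→(s0,a,R)
state=s0 head=6 tape=acabca[_]
Cell 5 holds a when M halts.

a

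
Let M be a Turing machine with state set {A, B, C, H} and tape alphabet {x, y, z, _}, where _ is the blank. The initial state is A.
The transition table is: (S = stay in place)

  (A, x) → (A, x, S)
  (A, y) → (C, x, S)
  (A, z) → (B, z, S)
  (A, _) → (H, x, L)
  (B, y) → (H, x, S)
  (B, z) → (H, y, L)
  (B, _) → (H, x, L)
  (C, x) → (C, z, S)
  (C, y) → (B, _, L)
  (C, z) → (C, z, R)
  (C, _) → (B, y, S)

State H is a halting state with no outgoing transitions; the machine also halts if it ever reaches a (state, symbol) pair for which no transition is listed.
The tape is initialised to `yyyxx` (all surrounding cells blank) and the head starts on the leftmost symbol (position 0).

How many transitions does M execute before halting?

5

state=A head=0 tape=_[y]yyxx   (A,y)→(C,x,S)
state=C head=0 tape=_[x]yyxx   (C,x)→(C,z,S)
state=C head=0 tape=_[z]yyxx   (C,z)→(C,z,R)
state=C head=1 tape=_z[y]yxx   (C,y)→(B,_,L)
state=B head=0 tape=_[z]_yxx   (B,z)→(H,y,L)
state=H head=-1 tape=[_]y_yxx
M halts after 5 transitions.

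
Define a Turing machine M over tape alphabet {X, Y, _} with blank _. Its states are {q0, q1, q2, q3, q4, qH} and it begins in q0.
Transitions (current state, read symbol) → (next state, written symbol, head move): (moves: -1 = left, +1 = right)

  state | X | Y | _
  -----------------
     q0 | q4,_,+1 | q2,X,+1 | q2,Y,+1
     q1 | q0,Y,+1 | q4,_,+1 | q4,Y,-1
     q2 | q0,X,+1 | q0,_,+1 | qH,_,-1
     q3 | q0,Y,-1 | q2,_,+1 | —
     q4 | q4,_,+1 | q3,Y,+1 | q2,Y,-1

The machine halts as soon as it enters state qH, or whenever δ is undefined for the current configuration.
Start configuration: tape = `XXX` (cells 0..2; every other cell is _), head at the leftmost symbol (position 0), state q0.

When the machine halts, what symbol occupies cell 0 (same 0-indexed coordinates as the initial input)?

q0 | [X]XX_   read X → write _, move +1, go to q4
q4 | _[X]X_   read X → write _, move +1, go to q4
q4 | __[X]_   read X → write _, move +1, go to q4
q4 | ___[_]   read _ → write Y, move -1, go to q2
q2 | __[_]Y   read _ → write _, move -1, go to qH
qH | _[_]_Y
Cell 0 holds _ when M halts.

_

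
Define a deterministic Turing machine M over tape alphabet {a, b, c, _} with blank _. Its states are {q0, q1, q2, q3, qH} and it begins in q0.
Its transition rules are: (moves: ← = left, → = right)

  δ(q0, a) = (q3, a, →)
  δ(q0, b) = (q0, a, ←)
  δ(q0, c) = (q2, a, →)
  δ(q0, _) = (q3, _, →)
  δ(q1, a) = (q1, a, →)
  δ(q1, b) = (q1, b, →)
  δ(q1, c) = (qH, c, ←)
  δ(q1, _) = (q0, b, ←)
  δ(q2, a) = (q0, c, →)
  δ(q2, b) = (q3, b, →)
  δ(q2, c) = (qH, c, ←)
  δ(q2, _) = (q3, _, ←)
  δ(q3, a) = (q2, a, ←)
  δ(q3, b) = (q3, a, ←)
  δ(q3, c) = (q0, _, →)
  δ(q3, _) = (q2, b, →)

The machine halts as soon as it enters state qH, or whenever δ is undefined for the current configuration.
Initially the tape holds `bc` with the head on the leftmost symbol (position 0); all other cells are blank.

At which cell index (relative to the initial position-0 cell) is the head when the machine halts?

q0 | ____[b]c_   read b → write a, move ←, go to q0
q0 | ___[_]ac_   read _ → write _, move →, go to q3
q3 | ____[a]c_   read a → write a, move ←, go to q2
q2 | ___[_]ac_   read _ → write _, move ←, go to q3
q3 | __[_]_ac_   read _ → write b, move →, go to q2
q2 | __b[_]ac_   read _ → write _, move ←, go to q3
q3 | __[b]_ac_   read b → write a, move ←, go to q3
q3 | _[_]a_ac_   read _ → write b, move →, go to q2
q2 | _b[a]_ac_   read a → write c, move →, go to q0
q0 | _bc[_]ac_   read _ → write _, move →, go to q3
q3 | _bc_[a]c_   read a → write a, move ←, go to q2
q2 | _bc[_]ac_   read _ → write _, move ←, go to q3
q3 | _b[c]_ac_   read c → write _, move →, go to q0
q0 | _b_[_]ac_   read _ → write _, move →, go to q3
q3 | _b__[a]c_   read a → write a, move ←, go to q2
q2 | _b_[_]ac_   read _ → write _, move ←, go to q3
q3 | _b[_]_ac_   read _ → write b, move →, go to q2
q2 | _bb[_]ac_   read _ → write _, move ←, go to q3
q3 | _b[b]_ac_   read b → write a, move ←, go to q3
q3 | _[b]a_ac_   read b → write a, move ←, go to q3
q3 | [_]aa_ac_   read _ → write b, move →, go to q2
q2 | b[a]a_ac_   read a → write c, move →, go to q0
q0 | bc[a]_ac_   read a → write a, move →, go to q3
q3 | bca[_]ac_   read _ → write b, move →, go to q2
q2 | bcab[a]c_   read a → write c, move →, go to q0
q0 | bcabc[c]_   read c → write a, move →, go to q2
q2 | bcabca[_]   read _ → write _, move ←, go to q3
q3 | bcabc[a]_   read a → write a, move ←, go to q2
q2 | bcab[c]a_   read c → write c, move ←, go to qH
qH | bca[b]ca_
At halt the head is at cell -1.

-1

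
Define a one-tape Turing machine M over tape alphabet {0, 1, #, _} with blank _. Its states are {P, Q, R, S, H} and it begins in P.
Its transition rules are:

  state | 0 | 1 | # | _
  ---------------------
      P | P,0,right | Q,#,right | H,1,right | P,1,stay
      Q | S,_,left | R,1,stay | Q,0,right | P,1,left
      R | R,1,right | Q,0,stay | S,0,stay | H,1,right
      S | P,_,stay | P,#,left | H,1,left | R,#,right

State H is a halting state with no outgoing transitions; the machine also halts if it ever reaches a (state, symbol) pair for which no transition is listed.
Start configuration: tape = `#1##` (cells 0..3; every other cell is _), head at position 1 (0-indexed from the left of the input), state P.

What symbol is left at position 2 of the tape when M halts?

state=P head=1 tape=#[1]##__   (P,1)→(Q,#,right)
state=Q head=2 tape=##[#]#__   (Q,#)→(Q,0,right)
state=Q head=3 tape=##0[#]__   (Q,#)→(Q,0,right)
state=Q head=4 tape=##00[_]_   (Q,_)→(P,1,left)
state=P head=3 tape=##0[0]1_   (P,0)→(P,0,right)
state=P head=4 tape=##00[1]_   (P,1)→(Q,#,right)
state=Q head=5 tape=##00#[_]   (Q,_)→(P,1,left)
state=P head=4 tape=##00[#]1   (P,#)→(H,1,right)
state=H head=5 tape=##001[1]
Cell 2 holds 0 when M halts.

0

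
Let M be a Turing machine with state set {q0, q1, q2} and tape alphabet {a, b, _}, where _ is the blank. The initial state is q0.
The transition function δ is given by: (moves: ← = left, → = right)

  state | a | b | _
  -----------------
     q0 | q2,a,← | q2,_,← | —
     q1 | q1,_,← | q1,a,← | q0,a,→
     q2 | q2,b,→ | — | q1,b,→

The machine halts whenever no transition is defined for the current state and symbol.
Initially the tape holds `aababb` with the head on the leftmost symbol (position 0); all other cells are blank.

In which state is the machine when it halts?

q0 | ____[a]ababb   read a → write a, move ←, go to q2
q2 | ___[_]aababb   read _ → write b, move →, go to q1
q1 | ___b[a]ababb   read a → write _, move ←, go to q1
q1 | ___[b]_ababb   read b → write a, move ←, go to q1
q1 | __[_]a_ababb   read _ → write a, move →, go to q0
q0 | __a[a]_ababb   read a → write a, move ←, go to q2
q2 | __[a]a_ababb   read a → write b, move →, go to q2
q2 | __b[a]_ababb   read a → write b, move →, go to q2
q2 | __bb[_]ababb   read _ → write b, move →, go to q1
q1 | __bbb[a]babb   read a → write _, move ←, go to q1
q1 | __bb[b]_babb   read b → write a, move ←, go to q1
q1 | __b[b]a_babb   read b → write a, move ←, go to q1
q1 | __[b]aa_babb   read b → write a, move ←, go to q1
q1 | _[_]aaa_babb   read _ → write a, move →, go to q0
q0 | _a[a]aa_babb   read a → write a, move ←, go to q2
q2 | _[a]aaa_babb   read a → write b, move →, go to q2
q2 | _b[a]aa_babb   read a → write b, move →, go to q2
q2 | _bb[a]a_babb   read a → write b, move →, go to q2
q2 | _bbb[a]_babb   read a → write b, move →, go to q2
q2 | _bbbb[_]babb   read _ → write b, move →, go to q1
q1 | _bbbbb[b]abb   read b → write a, move ←, go to q1
q1 | _bbbb[b]aabb   read b → write a, move ←, go to q1
q1 | _bbb[b]aaabb   read b → write a, move ←, go to q1
q1 | _bb[b]aaaabb   read b → write a, move ←, go to q1
q1 | _b[b]aaaaabb   read b → write a, move ←, go to q1
q1 | _[b]aaaaaabb   read b → write a, move ←, go to q1
q1 | [_]aaaaaaabb   read _ → write a, move →, go to q0
q0 | a[a]aaaaaabb   read a → write a, move ←, go to q2
q2 | [a]aaaaaaabb   read a → write b, move →, go to q2
q2 | b[a]aaaaaabb   read a → write b, move →, go to q2
q2 | bb[a]aaaaabb   read a → write b, move →, go to q2
q2 | bbb[a]aaaabb   read a → write b, move →, go to q2
q2 | bbbb[a]aaabb   read a → write b, move →, go to q2
q2 | bbbbb[a]aabb   read a → write b, move →, go to q2
q2 | bbbbbb[a]abb   read a → write b, move →, go to q2
q2 | bbbbbbb[a]bb   read a → write b, move →, go to q2
q2 | bbbbbbbb[b]b
No transition is defined for (q2, b); M halts in state q2.

q2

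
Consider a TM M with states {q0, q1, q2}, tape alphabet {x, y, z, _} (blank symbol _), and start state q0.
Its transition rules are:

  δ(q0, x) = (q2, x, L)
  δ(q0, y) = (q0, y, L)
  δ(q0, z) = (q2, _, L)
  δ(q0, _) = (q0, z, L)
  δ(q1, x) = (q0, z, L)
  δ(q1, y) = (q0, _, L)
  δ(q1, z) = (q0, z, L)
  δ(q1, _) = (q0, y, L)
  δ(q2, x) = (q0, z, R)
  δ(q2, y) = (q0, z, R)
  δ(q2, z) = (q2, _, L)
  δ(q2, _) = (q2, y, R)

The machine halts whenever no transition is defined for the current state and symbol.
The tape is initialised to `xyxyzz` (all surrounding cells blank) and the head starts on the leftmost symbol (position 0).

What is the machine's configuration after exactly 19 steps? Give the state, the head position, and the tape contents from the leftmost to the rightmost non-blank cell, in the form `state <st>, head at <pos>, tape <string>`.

state=q0 head=0 tape=___[x]yxyzz   (q0,x)→(q2,x,L)
state=q2 head=-1 tape=__[_]xyxyzz   (q2,_)→(q2,y,R)
state=q2 head=0 tape=__y[x]yxyzz   (q2,x)→(q0,z,R)
state=q0 head=1 tape=__yz[y]xyzz   (q0,y)→(q0,y,L)
state=q0 head=0 tape=__y[z]yxyzz   (q0,z)→(q2,_,L)
state=q2 head=-1 tape=__[y]_yxyzz   (q2,y)→(q0,z,R)
state=q0 head=0 tape=__z[_]yxyzz   (q0,_)→(q0,z,L)
state=q0 head=-1 tape=__[z]zyxyzz   (q0,z)→(q2,_,L)
state=q2 head=-2 tape=_[_]_zyxyzz   (q2,_)→(q2,y,R)
state=q2 head=-1 tape=_y[_]zyxyzz   (q2,_)→(q2,y,R)
state=q2 head=0 tape=_yy[z]yxyzz   (q2,z)→(q2,_,L)
state=q2 head=-1 tape=_y[y]_yxyzz   (q2,y)→(q0,z,R)
state=q0 head=0 tape=_yz[_]yxyzz   (q0,_)→(q0,z,L)
state=q0 head=-1 tape=_y[z]zyxyzz   (q0,z)→(q2,_,L)
state=q2 head=-2 tape=_[y]_zyxyzz   (q2,y)→(q0,z,R)
state=q0 head=-1 tape=_z[_]zyxyzz   (q0,_)→(q0,z,L)
state=q0 head=-2 tape=_[z]zzyxyzz   (q0,z)→(q2,_,L)
state=q2 head=-3 tape=[_]_zzyxyzz   (q2,_)→(q2,y,R)
state=q2 head=-2 tape=y[_]zzyxyzz   (q2,_)→(q2,y,R)
state=q2 head=-1 tape=yy[z]zyxyzz
After 19 steps: state q2, head at -1, tape yyzzyxyzz.

state q2, head at -1, tape yyzzyxyzz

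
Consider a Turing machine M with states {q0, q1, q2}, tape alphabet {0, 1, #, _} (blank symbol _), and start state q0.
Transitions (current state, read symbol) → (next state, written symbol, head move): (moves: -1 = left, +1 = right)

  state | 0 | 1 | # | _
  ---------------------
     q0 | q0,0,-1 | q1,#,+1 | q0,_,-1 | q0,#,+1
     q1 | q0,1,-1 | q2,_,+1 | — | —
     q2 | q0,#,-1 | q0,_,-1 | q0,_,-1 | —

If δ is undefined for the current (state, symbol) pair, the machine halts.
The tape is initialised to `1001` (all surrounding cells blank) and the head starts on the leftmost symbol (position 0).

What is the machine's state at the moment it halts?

q2

state=q0 head=0 tape=__[1]001_   (q0,1)→(q1,#,+1)
state=q1 head=1 tape=__#[0]01_   (q1,0)→(q0,1,-1)
state=q0 head=0 tape=__[#]101_   (q0,#)→(q0,_,-1)
state=q0 head=-1 tape=_[_]_101_   (q0,_)→(q0,#,+1)
state=q0 head=0 tape=_#[_]101_   (q0,_)→(q0,#,+1)
state=q0 head=1 tape=_##[1]01_   (q0,1)→(q1,#,+1)
state=q1 head=2 tape=_###[0]1_   (q1,0)→(q0,1,-1)
state=q0 head=1 tape=_##[#]11_   (q0,#)→(q0,_,-1)
state=q0 head=0 tape=_#[#]_11_   (q0,#)→(q0,_,-1)
state=q0 head=-1 tape=_[#]__11_   (q0,#)→(q0,_,-1)
state=q0 head=-2 tape=[_]___11_   (q0,_)→(q0,#,+1)
state=q0 head=-1 tape=#[_]__11_   (q0,_)→(q0,#,+1)
state=q0 head=0 tape=##[_]_11_   (q0,_)→(q0,#,+1)
state=q0 head=1 tape=###[_]11_   (q0,_)→(q0,#,+1)
state=q0 head=2 tape=####[1]1_   (q0,1)→(q1,#,+1)
state=q1 head=3 tape=#####[1]_   (q1,1)→(q2,_,+1)
state=q2 head=4 tape=#####_[_]
No transition is defined for (q2, _); M halts in state q2.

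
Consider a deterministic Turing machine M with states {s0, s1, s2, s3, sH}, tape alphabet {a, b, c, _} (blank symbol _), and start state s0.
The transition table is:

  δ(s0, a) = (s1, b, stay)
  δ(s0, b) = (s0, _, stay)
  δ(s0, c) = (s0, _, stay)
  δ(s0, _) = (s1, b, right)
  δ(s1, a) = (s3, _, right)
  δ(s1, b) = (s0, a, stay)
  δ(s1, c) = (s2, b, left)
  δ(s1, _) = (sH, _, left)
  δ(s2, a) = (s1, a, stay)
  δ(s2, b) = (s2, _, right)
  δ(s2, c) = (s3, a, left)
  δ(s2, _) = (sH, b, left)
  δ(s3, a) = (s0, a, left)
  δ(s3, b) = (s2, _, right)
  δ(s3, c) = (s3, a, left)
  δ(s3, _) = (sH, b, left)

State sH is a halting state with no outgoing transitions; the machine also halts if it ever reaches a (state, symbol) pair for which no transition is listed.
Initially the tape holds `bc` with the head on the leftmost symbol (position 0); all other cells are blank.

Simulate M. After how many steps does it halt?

6

state=s0 head=0 tape=[b]c_   (s0,b)→(s0,_,stay)
state=s0 head=0 tape=[_]c_   (s0,_)→(s1,b,right)
state=s1 head=1 tape=b[c]_   (s1,c)→(s2,b,left)
state=s2 head=0 tape=[b]b_   (s2,b)→(s2,_,right)
state=s2 head=1 tape=_[b]_   (s2,b)→(s2,_,right)
state=s2 head=2 tape=__[_]   (s2,_)→(sH,b,left)
state=sH head=1 tape=_[_]b
M halts after 6 transitions.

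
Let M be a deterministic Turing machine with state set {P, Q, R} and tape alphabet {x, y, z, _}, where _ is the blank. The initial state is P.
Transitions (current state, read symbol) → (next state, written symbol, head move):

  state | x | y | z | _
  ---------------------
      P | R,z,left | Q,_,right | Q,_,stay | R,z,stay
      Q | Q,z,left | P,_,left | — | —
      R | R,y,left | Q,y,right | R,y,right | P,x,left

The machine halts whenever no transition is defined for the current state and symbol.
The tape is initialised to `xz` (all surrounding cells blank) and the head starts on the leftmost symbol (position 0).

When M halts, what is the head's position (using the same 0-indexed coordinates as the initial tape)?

P | __[x]z   read x → write z, move left, go to R
R | _[_]zz   read _ → write x, move left, go to P
P | [_]xzz   read _ → write z, move stay, go to R
R | [z]xzz   read z → write y, move right, go to R
R | y[x]zz   read x → write y, move left, go to R
R | [y]yzz   read y → write y, move right, go to Q
Q | y[y]zz   read y → write _, move left, go to P
P | [y]_zz   read y → write _, move right, go to Q
Q | _[_]zz
At halt the head is at cell -1.

-1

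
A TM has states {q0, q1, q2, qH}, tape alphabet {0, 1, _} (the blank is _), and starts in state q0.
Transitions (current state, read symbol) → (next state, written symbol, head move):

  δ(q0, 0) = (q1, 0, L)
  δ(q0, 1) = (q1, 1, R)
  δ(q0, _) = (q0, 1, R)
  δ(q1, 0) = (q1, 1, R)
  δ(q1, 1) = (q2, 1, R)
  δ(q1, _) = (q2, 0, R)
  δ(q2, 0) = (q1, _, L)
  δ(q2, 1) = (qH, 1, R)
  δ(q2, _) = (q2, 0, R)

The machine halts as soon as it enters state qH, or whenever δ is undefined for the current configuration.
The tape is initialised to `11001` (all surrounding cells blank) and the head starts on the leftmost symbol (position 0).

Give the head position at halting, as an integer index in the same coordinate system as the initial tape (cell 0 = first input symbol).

5

q0 | [1]1001_   read 1 → write 1, move R, go to q1
q1 | 1[1]001_   read 1 → write 1, move R, go to q2
q2 | 11[0]01_   read 0 → write _, move L, go to q1
q1 | 1[1]_01_   read 1 → write 1, move R, go to q2
q2 | 11[_]01_   read _ → write 0, move R, go to q2
q2 | 110[0]1_   read 0 → write _, move L, go to q1
q1 | 11[0]_1_   read 0 → write 1, move R, go to q1
q1 | 111[_]1_   read _ → write 0, move R, go to q2
q2 | 1110[1]_   read 1 → write 1, move R, go to qH
qH | 11101[_]
At halt the head is at cell 5.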